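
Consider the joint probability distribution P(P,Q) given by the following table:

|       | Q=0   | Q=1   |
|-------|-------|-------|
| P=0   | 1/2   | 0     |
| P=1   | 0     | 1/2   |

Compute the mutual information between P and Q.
Marginal P(P) (row sums):
  P(P=0) = 1/2 + 0 = 1/2
  P(P=1) = 0 + 1/2 = 1/2
Marginal P(Q) (column sums):
  P(Q=0) = 1/2 + 0 = 1/2
  P(Q=1) = 0 + 1/2 = 1/2

H(P) = -[(1/2)·log₂(1/2) + (1/2)·log₂(1/2)]
  = 0.5000 + 0.5000
  = 1.0000 bits
H(Q) = -[(1/2)·log₂(1/2) + (1/2)·log₂(1/2)]
  = 0.5000 + 0.5000
  = 1.0000 bits
H(P,Q) = -[(1/2)·log₂(1/2) + (1/2)·log₂(1/2)]
  = 0.5000 + 0.5000
  = 1.0000 bits

I(P;Q) = H(P) + H(Q) - H(P,Q)
  = 1.0000 + 1.0000 - 1.0000
  = 1.0000 bits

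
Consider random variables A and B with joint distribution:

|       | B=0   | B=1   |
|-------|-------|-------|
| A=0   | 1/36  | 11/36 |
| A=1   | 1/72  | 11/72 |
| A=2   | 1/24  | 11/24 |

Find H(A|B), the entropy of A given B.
Marginal P(B) (column sums):
  P(B=0) = 1/36 + 1/72 + 1/24 = 1/12
  P(B=1) = 11/36 + 11/72 + 11/24 = 11/12

H(A|B) = -Σ P(A,B)·log₂ P(A|B), where P(A|B) = P(A,B) / P(B)
  (A=0,B=0): P(A|B) = (1/36)/(1/12) = 1/3;  -(1/36)·log₂(1/3) = 0.0440
  (A=0,B=1): P(A|B) = (11/36)/(11/12) = 1/3;  -(11/36)·log₂(1/3) = 0.4843
  (A=1,B=0): P(A|B) = (1/72)/(1/12) = 1/6;  -(1/72)·log₂(1/6) = 0.0359
  (A=1,B=1): P(A|B) = (11/72)/(11/12) = 1/6;  -(11/72)·log₂(1/6) = 0.3949
  (A=2,B=0): P(A|B) = (1/24)/(1/12) = 1/2;  -(1/24)·log₂(1/2) = 0.0417
  (A=2,B=1): P(A|B) = (11/24)/(11/12) = 1/2;  -(11/24)·log₂(1/2) = 0.4583
H(A|B) = 0.0440 + 0.4843 + 0.0359 + 0.3949 + 0.0417 + 0.4583
  = 1.4591 bits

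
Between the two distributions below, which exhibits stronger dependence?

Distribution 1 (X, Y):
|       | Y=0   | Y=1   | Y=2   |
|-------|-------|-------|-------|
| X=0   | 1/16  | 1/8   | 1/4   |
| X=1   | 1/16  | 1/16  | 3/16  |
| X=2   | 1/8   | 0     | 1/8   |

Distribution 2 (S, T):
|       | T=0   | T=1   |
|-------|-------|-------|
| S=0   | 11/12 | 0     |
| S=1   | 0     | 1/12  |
Distribution 1 (X, Y):
Marginal P(X) (row sums):
  P(X=0) = 1/16 + 1/8 + 1/4 = 7/16
  P(X=1) = 1/16 + 1/16 + 3/16 = 5/16
  P(X=2) = 1/8 + 0 + 1/8 = 1/4
Marginal P(Y) (column sums):
  P(Y=0) = 1/16 + 1/16 + 1/8 = 1/4
  P(Y=1) = 1/8 + 1/16 + 0 = 3/16
  P(Y=2) = 1/4 + 3/16 + 1/8 = 9/16

H(X) = -[(7/16)·log₂(7/16) + (5/16)·log₂(5/16) + (1/4)·log₂(1/4)]
  = 0.5218 + 0.5244 + 0.5000
  = 1.5462 bits
H(Y) = -[(1/4)·log₂(1/4) + (3/16)·log₂(3/16) + (9/16)·log₂(9/16)]
  = 0.5000 + 0.4528 + 0.4669
  = 1.4197 bits
H(X,Y) = -[(1/16)·log₂(1/16) + (1/8)·log₂(1/8) + (1/4)·log₂(1/4) + (1/16)·log₂(1/16) + (1/16)·log₂(1/16) + (3/16)·log₂(3/16) + (1/8)·log₂(1/8) + (1/8)·log₂(1/8)]
  = 0.2500 + 0.3750 + 0.5000 + 0.2500 + 0.2500 + 0.4528 + 0.3750 + 0.3750
  = 2.8278 bits

I(X;Y) = H(X) + H(Y) - H(X,Y)
  = 1.5462 + 1.4197 - 2.8278
  = 0.1381 bits

Distribution 2 (S, T):
Marginal P(S) (row sums):
  P(S=0) = 11/12 + 0 = 11/12
  P(S=1) = 0 + 1/12 = 1/12
Marginal P(T) (column sums):
  P(T=0) = 11/12 + 0 = 11/12
  P(T=1) = 0 + 1/12 = 1/12

H(S) = -[(11/12)·log₂(11/12) + (1/12)·log₂(1/12)]
  = 0.1151 + 0.2987
  = 0.4138 bits
H(T) = -[(11/12)·log₂(11/12) + (1/12)·log₂(1/12)]
  = 0.1151 + 0.2987
  = 0.4138 bits
H(S,T) = -[(11/12)·log₂(11/12) + (1/12)·log₂(1/12)]
  = 0.1151 + 0.2987
  = 0.4138 bits

I(S;T) = H(S) + H(T) - H(S,T)
  = 0.4138 + 0.4138 - 0.4138
  = 0.4138 bits

I(S;T) = 0.4138 bits > I(X;Y) = 0.1381 bits, so (S, T) has the higher mutual information (stronger dependence).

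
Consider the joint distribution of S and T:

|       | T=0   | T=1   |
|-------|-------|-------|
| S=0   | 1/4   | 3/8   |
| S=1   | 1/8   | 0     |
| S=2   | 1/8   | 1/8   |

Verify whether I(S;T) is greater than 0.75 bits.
Marginal P(S) (row sums):
  P(S=0) = 1/4 + 3/8 = 5/8
  P(S=1) = 1/8 + 0 = 1/8
  P(S=2) = 1/8 + 1/8 = 1/4
Marginal P(T) (column sums):
  P(T=0) = 1/4 + 1/8 + 1/8 = 1/2
  P(T=1) = 3/8 + 0 + 1/8 = 1/2

H(S) = -[(5/8)·log₂(5/8) + (1/8)·log₂(1/8) + (1/4)·log₂(1/4)]
  = 0.4238 + 0.3750 + 0.5000
  = 1.2988 bits
H(T) = -[(1/2)·log₂(1/2) + (1/2)·log₂(1/2)]
  = 0.5000 + 0.5000
  = 1.0000 bits
H(S,T) = -[(1/4)·log₂(1/4) + (3/8)·log₂(3/8) + (1/8)·log₂(1/8) + (1/8)·log₂(1/8) + (1/8)·log₂(1/8)]
  = 0.5000 + 0.5306 + 0.3750 + 0.3750 + 0.3750
  = 2.1556 bits

I(S;T) = H(S) + H(T) - H(S,T)
  = 1.2988 + 1.0000 - 2.1556
  = 0.1432 bits

No. I(S;T) = 0.1432 bits, which is ≤ 0.75 bits.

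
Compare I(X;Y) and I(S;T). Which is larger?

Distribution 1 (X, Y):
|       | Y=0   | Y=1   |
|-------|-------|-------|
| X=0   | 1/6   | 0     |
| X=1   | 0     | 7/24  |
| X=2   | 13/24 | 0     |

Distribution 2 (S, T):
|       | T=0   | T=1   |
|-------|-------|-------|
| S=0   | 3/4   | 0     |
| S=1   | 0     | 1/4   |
Distribution 1 (X, Y):
Marginal P(X) (row sums):
  P(X=0) = 1/6 + 0 = 1/6
  P(X=1) = 0 + 7/24 = 7/24
  P(X=2) = 13/24 + 0 = 13/24
Marginal P(Y) (column sums):
  P(Y=0) = 1/6 + 0 + 13/24 = 17/24
  P(Y=1) = 0 + 7/24 + 0 = 7/24

H(X) = -[(1/6)·log₂(1/6) + (7/24)·log₂(7/24) + (13/24)·log₂(13/24)]
  = 0.4308 + 0.5185 + 0.4791
  = 1.4284 bits
H(Y) = -[(17/24)·log₂(17/24) + (7/24)·log₂(7/24)]
  = 0.3524 + 0.5185
  = 0.8709 bits
H(X,Y) = -[(1/6)·log₂(1/6) + (7/24)·log₂(7/24) + (13/24)·log₂(13/24)]
  = 0.4308 + 0.5185 + 0.4791
  = 1.4284 bits

I(X;Y) = H(X) + H(Y) - H(X,Y)
  = 1.4284 + 0.8709 - 1.4284
  = 0.8709 bits

Distribution 2 (S, T):
Marginal P(S) (row sums):
  P(S=0) = 3/4 + 0 = 3/4
  P(S=1) = 0 + 1/4 = 1/4
Marginal P(T) (column sums):
  P(T=0) = 3/4 + 0 = 3/4
  P(T=1) = 0 + 1/4 = 1/4

H(S) = -[(3/4)·log₂(3/4) + (1/4)·log₂(1/4)]
  = 0.3113 + 0.5000
  = 0.8113 bits
H(T) = -[(3/4)·log₂(3/4) + (1/4)·log₂(1/4)]
  = 0.3113 + 0.5000
  = 0.8113 bits
H(S,T) = -[(3/4)·log₂(3/4) + (1/4)·log₂(1/4)]
  = 0.3113 + 0.5000
  = 0.8113 bits

I(S;T) = H(S) + H(T) - H(S,T)
  = 0.8113 + 0.8113 - 0.8113
  = 0.8113 bits

I(X;Y) = 0.8709 bits > I(S;T) = 0.8113 bits, so (X, Y) has the higher mutual information (stronger dependence).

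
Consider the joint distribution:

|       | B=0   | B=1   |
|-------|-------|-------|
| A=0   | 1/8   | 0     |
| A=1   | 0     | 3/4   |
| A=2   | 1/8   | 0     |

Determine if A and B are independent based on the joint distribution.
Marginal P(A) (row sums):
  P(A=0) = 1/8 + 0 = 1/8
  P(A=1) = 0 + 3/4 = 3/4
  P(A=2) = 1/8 + 0 = 1/8
Marginal P(B) (column sums):
  P(B=0) = 1/8 + 0 + 1/8 = 1/4
  P(B=1) = 0 + 3/4 + 0 = 3/4

A and B are independent iff P(A=i,B=j) = P(A=i)·P(B=j) for every cell.
  P(A=0)·P(B=0) = 1/8 × 1/4 = 1/32, but P(A=0,B=0) = 1/8 ✗

No, A and B are not independent. Quantitatively, I(A;B) > 0:

H(A) = -[(1/8)·log₂(1/8) + (3/4)·log₂(3/4) + (1/8)·log₂(1/8)]
  = 0.3750 + 0.3113 + 0.3750
  = 1.0613 bits
H(B) = -[(1/4)·log₂(1/4) + (3/4)·log₂(3/4)]
  = 0.5000 + 0.3113
  = 0.8113 bits
H(A,B) = -[(1/8)·log₂(1/8) + (3/4)·log₂(3/4) + (1/8)·log₂(1/8)]
  = 0.3750 + 0.3113 + 0.3750
  = 1.0613 bits
I(A;B) = H(A) + H(B) - H(A,B) = 1.0613 + 0.8113 - 1.0613 = 0.8113 bits > 0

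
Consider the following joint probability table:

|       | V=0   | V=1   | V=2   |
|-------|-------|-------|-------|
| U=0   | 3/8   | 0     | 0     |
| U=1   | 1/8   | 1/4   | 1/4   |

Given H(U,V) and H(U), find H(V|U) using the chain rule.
From the chain rule: H(U,V) = H(U) + H(V|U)
Therefore: H(V|U) = H(U,V) - H(U)

H(U,V) = -[(3/8)·log₂(3/8) + (1/8)·log₂(1/8) + (1/4)·log₂(1/4) + (1/4)·log₂(1/4)]
  = 0.5306 + 0.3750 + 0.5000 + 0.5000
  = 1.9056 bits
Marginal P(U) (row sums):
  P(U=0) = 3/8 + 0 + 0 = 3/8
  P(U=1) = 1/8 + 1/4 + 1/4 = 5/8
H(U) = -[(3/8)·log₂(3/8) + (5/8)·log₂(5/8)]
  = 0.5306 + 0.4238
  = 0.9544 bits

H(V|U) = 1.9056 - 0.9544 = 0.9512 bits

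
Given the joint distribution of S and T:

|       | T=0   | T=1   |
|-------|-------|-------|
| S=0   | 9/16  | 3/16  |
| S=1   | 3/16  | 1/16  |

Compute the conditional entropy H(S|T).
Marginal P(T) (column sums):
  P(T=0) = 9/16 + 3/16 = 3/4
  P(T=1) = 3/16 + 1/16 = 1/4

H(S|T) = -Σ P(S,T)·log₂ P(S|T), where P(S|T) = P(S,T) / P(T)
  (S=0,T=0): P(S|T) = (9/16)/(3/4) = 3/4;  -(9/16)·log₂(3/4) = 0.2335
  (S=0,T=1): P(S|T) = (3/16)/(1/4) = 3/4;  -(3/16)·log₂(3/4) = 0.0778
  (S=1,T=0): P(S|T) = (3/16)/(3/4) = 1/4;  -(3/16)·log₂(1/4) = 0.3750
  (S=1,T=1): P(S|T) = (1/16)/(1/4) = 1/4;  -(1/16)·log₂(1/4) = 0.1250
H(S|T) = 0.2335 + 0.0778 + 0.3750 + 0.1250
  = 0.8113 bits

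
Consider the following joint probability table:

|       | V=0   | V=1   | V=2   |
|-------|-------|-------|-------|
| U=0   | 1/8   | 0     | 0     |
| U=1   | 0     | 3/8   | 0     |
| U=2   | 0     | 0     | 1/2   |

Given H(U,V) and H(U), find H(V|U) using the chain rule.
From the chain rule: H(U,V) = H(U) + H(V|U)
Therefore: H(V|U) = H(U,V) - H(U)

H(U,V) = -[(1/8)·log₂(1/8) + (3/8)·log₂(3/8) + (1/2)·log₂(1/2)]
  = 0.3750 + 0.5306 + 0.5000
  = 1.4056 bits
Marginal P(U) (row sums):
  P(U=0) = 1/8 + 0 + 0 = 1/8
  P(U=1) = 0 + 3/8 + 0 = 3/8
  P(U=2) = 0 + 0 + 1/2 = 1/2
H(U) = -[(1/8)·log₂(1/8) + (3/8)·log₂(3/8) + (1/2)·log₂(1/2)]
  = 0.3750 + 0.5306 + 0.5000
  = 1.4056 bits

H(V|U) = 1.4056 - 1.4056 = 0.0000 bits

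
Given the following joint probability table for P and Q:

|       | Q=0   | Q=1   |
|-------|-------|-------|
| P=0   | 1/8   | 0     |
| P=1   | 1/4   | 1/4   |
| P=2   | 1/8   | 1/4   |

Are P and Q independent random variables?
Marginal P(P) (row sums):
  P(P=0) = 1/8 + 0 = 1/8
  P(P=1) = 1/4 + 1/4 = 1/2
  P(P=2) = 1/8 + 1/4 = 3/8
Marginal P(Q) (column sums):
  P(Q=0) = 1/8 + 1/4 + 1/8 = 1/2
  P(Q=1) = 0 + 1/4 + 1/4 = 1/2

P and Q are independent iff P(P=i,Q=j) = P(P=i)·P(Q=j) for every cell.
  P(P=0)·P(Q=0) = 1/8 × 1/2 = 1/16, but P(P=0,Q=0) = 1/8 ✗

No, P and Q are not independent. Quantitatively, I(P;Q) > 0:

H(P) = -[(1/8)·log₂(1/8) + (1/2)·log₂(1/2) + (3/8)·log₂(3/8)]
  = 0.3750 + 0.5000 + 0.5306
  = 1.4056 bits
H(Q) = -[(1/2)·log₂(1/2) + (1/2)·log₂(1/2)]
  = 0.5000 + 0.5000
  = 1.0000 bits
H(P,Q) = -[(1/8)·log₂(1/8) + (1/4)·log₂(1/4) + (1/4)·log₂(1/4) + (1/8)·log₂(1/8) + (1/4)·log₂(1/4)]
  = 0.3750 + 0.5000 + 0.5000 + 0.3750 + 0.5000
  = 2.2500 bits
I(P;Q) = H(P) + H(Q) - H(P,Q) = 1.4056 + 1.0000 - 2.2500 = 0.1556 bits > 0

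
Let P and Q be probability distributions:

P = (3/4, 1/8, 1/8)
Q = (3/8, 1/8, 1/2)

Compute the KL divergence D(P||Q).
D(P||Q) = Σ P(i) log₂(P(i)/Q(i))
  i=0: (3/4) × log₂((3/4)/(3/8)) = (3/4) × log₂(2) = 0.7500
  i=1: (1/8) × log₂((1/8)/(1/8)) = (1/8) × log₂(1) = 0.0000
  i=2: (1/8) × log₂((1/8)/(1/2)) = (1/8) × log₂(1/4) = -0.2500
D(P||Q) = 0.7500 + 0.0000 - 0.2500
  = 0.5000 bits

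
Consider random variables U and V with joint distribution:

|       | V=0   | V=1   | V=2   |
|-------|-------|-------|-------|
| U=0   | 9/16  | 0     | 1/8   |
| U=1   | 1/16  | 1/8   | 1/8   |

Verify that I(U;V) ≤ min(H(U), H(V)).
Marginal P(U) (row sums):
  P(U=0) = 9/16 + 0 + 1/8 = 11/16
  P(U=1) = 1/16 + 1/8 + 1/8 = 5/16
Marginal P(V) (column sums):
  P(V=0) = 9/16 + 1/16 = 5/8
  P(V=1) = 0 + 1/8 = 1/8
  P(V=2) = 1/8 + 1/8 = 1/4

H(U) = -[(11/16)·log₂(11/16) + (5/16)·log₂(5/16)]
  = 0.3716 + 0.5244
  = 0.8960 bits
H(V) = -[(5/8)·log₂(5/8) + (1/8)·log₂(1/8) + (1/4)·log₂(1/4)]
  = 0.4238 + 0.3750 + 0.5000
  = 1.2988 bits
H(U,V) = -[(9/16)·log₂(9/16) + (1/8)·log₂(1/8) + (1/16)·log₂(1/16) + (1/8)·log₂(1/8) + (1/8)·log₂(1/8)]
  = 0.4669 + 0.3750 + 0.2500 + 0.3750 + 0.3750
  = 1.8419 bits

I(U;V) = H(U) + H(V) - H(U,V)
  = 0.8960 + 1.2988 - 1.8419
  = 0.3529 bits

min(H(U), H(V)) = min(0.8960, 1.2988) = 0.8960 bits
Since 0.3529 ≤ 0.8960, the bound is satisfied ✓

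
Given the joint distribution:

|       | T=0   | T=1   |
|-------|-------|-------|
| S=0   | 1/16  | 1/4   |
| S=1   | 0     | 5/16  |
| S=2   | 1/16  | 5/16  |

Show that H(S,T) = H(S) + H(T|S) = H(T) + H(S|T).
Marginal P(S) (row sums):
  P(S=0) = 1/16 + 1/4 = 5/16
  P(S=1) = 0 + 5/16 = 5/16
  P(S=2) = 1/16 + 5/16 = 3/8
Marginal P(T) (column sums):
  P(T=0) = 1/16 + 0 + 1/16 = 1/8
  P(T=1) = 1/4 + 5/16 + 5/16 = 7/8

Decomposition 1: H(S) + H(T|S)
H(S) = -[(5/16)·log₂(5/16) + (5/16)·log₂(5/16) + (3/8)·log₂(3/8)]
  = 0.5244 + 0.5244 + 0.5306
  = 1.5794 bits
H(T|S) = -Σ P(S,T)·log₂ P(T|S), where P(T|S) = P(S,T) / P(S)
  (cells with P(S,T) = 0 contribute 0)
  (S=0,T=0): P(T|S) = (1/16)/(5/16) = 1/5;  -(1/16)·log₂(1/5) = 0.1451
  (S=0,T=1): P(T|S) = (1/4)/(5/16) = 4/5;  -(1/4)·log₂(4/5) = 0.0805
  (S=1,T=1): P(T|S) = (5/16)/(5/16) = 1;  -(5/16)·log₂(1) = 0.0000
  (S=2,T=0): P(T|S) = (1/16)/(3/8) = 1/6;  -(1/16)·log₂(1/6) = 0.1616
  (S=2,T=1): P(T|S) = (5/16)/(3/8) = 5/6;  -(5/16)·log₂(5/6) = 0.0822
H(T|S) = 0.1451 + 0.0805 + 0.0000 + 0.1616 + 0.0822
  = 0.4694 bits
H(S) + H(T|S) = 1.5794 + 0.4694 = 2.0488 bits

Decomposition 2: H(T) + H(S|T)
H(T) = -[(1/8)·log₂(1/8) + (7/8)·log₂(7/8)]
  = 0.3750 + 0.1686
  = 0.5436 bits
H(S|T) = -Σ P(S,T)·log₂ P(S|T), where P(S|T) = P(S,T) / P(T)
  (cells with P(S,T) = 0 contribute 0)
  (S=0,T=0): P(S|T) = (1/16)/(1/8) = 1/2;  -(1/16)·log₂(1/2) = 0.0625
  (S=0,T=1): P(S|T) = (1/4)/(7/8) = 2/7;  -(1/4)·log₂(2/7) = 0.4518
  (S=1,T=1): P(S|T) = (5/16)/(7/8) = 5/14;  -(5/16)·log₂(5/14) = 0.4642
  (S=2,T=0): P(S|T) = (1/16)/(1/8) = 1/2;  -(1/16)·log₂(1/2) = 0.0625
  (S=2,T=1): P(S|T) = (5/16)/(7/8) = 5/14;  -(5/16)·log₂(5/14) = 0.4642
H(S|T) = 0.0625 + 0.4518 + 0.4642 + 0.0625 + 0.4642
  = 1.5052 bits
H(T) + H(S|T) = 0.5436 + 1.5052 = 2.0488 bits

Direct computation of the joint entropy:
H(S,T) = -[(1/16)·log₂(1/16) + (1/4)·log₂(1/4) + (5/16)·log₂(5/16) + (1/16)·log₂(1/16) + (5/16)·log₂(5/16)]
  = 0.2500 + 0.5000 + 0.5244 + 0.2500 + 0.5244
  = 2.0488 bits

All three agree: H(S,T) = 2.0488 bits ✓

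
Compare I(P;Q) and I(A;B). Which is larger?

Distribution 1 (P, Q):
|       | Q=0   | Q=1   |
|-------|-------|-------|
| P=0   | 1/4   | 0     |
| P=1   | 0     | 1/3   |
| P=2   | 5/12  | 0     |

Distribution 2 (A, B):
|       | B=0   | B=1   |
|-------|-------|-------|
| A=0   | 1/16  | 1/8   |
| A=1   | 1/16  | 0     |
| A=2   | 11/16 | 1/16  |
Distribution 1 (P, Q):
Marginal P(P) (row sums):
  P(P=0) = 1/4 + 0 = 1/4
  P(P=1) = 0 + 1/3 = 1/3
  P(P=2) = 5/12 + 0 = 5/12
Marginal P(Q) (column sums):
  P(Q=0) = 1/4 + 0 + 5/12 = 2/3
  P(Q=1) = 0 + 1/3 + 0 = 1/3

H(P) = -[(1/4)·log₂(1/4) + (1/3)·log₂(1/3) + (5/12)·log₂(5/12)]
  = 0.5000 + 0.5283 + 0.5263
  = 1.5546 bits
H(Q) = -[(2/3)·log₂(2/3) + (1/3)·log₂(1/3)]
  = 0.3900 + 0.5283
  = 0.9183 bits
H(P,Q) = -[(1/4)·log₂(1/4) + (1/3)·log₂(1/3) + (5/12)·log₂(5/12)]
  = 0.5000 + 0.5283 + 0.5263
  = 1.5546 bits

I(P;Q) = H(P) + H(Q) - H(P,Q)
  = 1.5546 + 0.9183 - 1.5546
  = 0.9183 bits

Distribution 2 (A, B):
Marginal P(A) (row sums):
  P(A=0) = 1/16 + 1/8 = 3/16
  P(A=1) = 1/16 + 0 = 1/16
  P(A=2) = 11/16 + 1/16 = 3/4
Marginal P(B) (column sums):
  P(B=0) = 1/16 + 1/16 + 11/16 = 13/16
  P(B=1) = 1/8 + 0 + 1/16 = 3/16

H(A) = -[(3/16)·log₂(3/16) + (1/16)·log₂(1/16) + (3/4)·log₂(3/4)]
  = 0.4528 + 0.2500 + 0.3113
  = 1.0141 bits
H(B) = -[(13/16)·log₂(13/16) + (3/16)·log₂(3/16)]
  = 0.2434 + 0.4528
  = 0.6962 bits
H(A,B) = -[(1/16)·log₂(1/16) + (1/8)·log₂(1/8) + (1/16)·log₂(1/16) + (11/16)·log₂(11/16) + (1/16)·log₂(1/16)]
  = 0.2500 + 0.3750 + 0.2500 + 0.3716 + 0.2500
  = 1.4966 bits

I(A;B) = H(A) + H(B) - H(A,B)
  = 1.0141 + 0.6962 - 1.4966
  = 0.2137 bits

I(P;Q) = 0.9183 bits > I(A;B) = 0.2137 bits, so (P, Q) has the higher mutual information (stronger dependence).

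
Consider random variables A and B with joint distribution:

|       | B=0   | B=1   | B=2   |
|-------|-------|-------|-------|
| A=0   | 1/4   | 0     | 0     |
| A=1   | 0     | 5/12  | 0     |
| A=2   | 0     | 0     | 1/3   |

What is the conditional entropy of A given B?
Marginal P(B) (column sums):
  P(B=0) = 1/4 + 0 + 0 = 1/4
  P(B=1) = 0 + 5/12 + 0 = 5/12
  P(B=2) = 0 + 0 + 1/3 = 1/3

H(A|B) = -Σ P(A,B)·log₂ P(A|B), where P(A|B) = P(A,B) / P(B)
  (cells with P(A,B) = 0 contribute 0)
  (A=0,B=0): P(A|B) = (1/4)/(1/4) = 1;  -(1/4)·log₂(1) = 0.0000
  (A=1,B=1): P(A|B) = (5/12)/(5/12) = 1;  -(5/12)·log₂(1) = 0.0000
  (A=2,B=2): P(A|B) = (1/3)/(1/3) = 1;  -(1/3)·log₂(1) = 0.0000
H(A|B) = 0.0000 + 0.0000 + 0.0000
  = 0.0000 bits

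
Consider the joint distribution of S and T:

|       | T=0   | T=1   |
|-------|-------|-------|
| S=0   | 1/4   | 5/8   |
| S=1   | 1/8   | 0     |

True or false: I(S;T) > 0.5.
Marginal P(S) (row sums):
  P(S=0) = 1/4 + 5/8 = 7/8
  P(S=1) = 1/8 + 0 = 1/8
Marginal P(T) (column sums):
  P(T=0) = 1/4 + 1/8 = 3/8
  P(T=1) = 5/8 + 0 = 5/8

H(S) = -[(7/8)·log₂(7/8) + (1/8)·log₂(1/8)]
  = 0.1686 + 0.3750
  = 0.5436 bits
H(T) = -[(3/8)·log₂(3/8) + (5/8)·log₂(5/8)]
  = 0.5306 + 0.4238
  = 0.9544 bits
H(S,T) = -[(1/4)·log₂(1/4) + (5/8)·log₂(5/8) + (1/8)·log₂(1/8)]
  = 0.5000 + 0.4238 + 0.3750
  = 1.2988 bits

I(S;T) = H(S) + H(T) - H(S,T)
  = 0.5436 + 0.9544 - 1.2988
  = 0.1992 bits

False. I(S;T) = 0.1992 bits, which is ≤ 0.5 bits.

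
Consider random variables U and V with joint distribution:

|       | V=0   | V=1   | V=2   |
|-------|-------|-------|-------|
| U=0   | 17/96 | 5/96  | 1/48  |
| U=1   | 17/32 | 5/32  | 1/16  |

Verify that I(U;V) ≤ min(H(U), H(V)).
Marginal P(U) (row sums):
  P(U=0) = 17/96 + 5/96 + 1/48 = 1/4
  P(U=1) = 17/32 + 5/32 + 1/16 = 3/4
Marginal P(V) (column sums):
  P(V=0) = 17/96 + 17/32 = 17/24
  P(V=1) = 5/96 + 5/32 = 5/24
  P(V=2) = 1/48 + 1/16 = 1/12

H(U) = -[(1/4)·log₂(1/4) + (3/4)·log₂(3/4)]
  = 0.5000 + 0.3113
  = 0.8113 bits
H(V) = -[(17/24)·log₂(17/24) + (5/24)·log₂(5/24) + (1/12)·log₂(1/12)]
  = 0.3524 + 0.4715 + 0.2987
  = 1.1226 bits
H(U,V) = -[(17/96)·log₂(17/96) + (5/96)·log₂(5/96) + (1/48)·log₂(1/48) + (17/32)·log₂(17/32) + (5/32)·log₂(5/32) + (1/16)·log₂(1/16)]
  = 0.4423 + 0.2220 + 0.1164 + 0.4848 + 0.4184 + 0.2500
  = 1.9339 bits

I(U;V) = H(U) + H(V) - H(U,V)
  = 0.8113 + 1.1226 - 1.9339
  = 0.0000 bits

min(H(U), H(V)) = min(0.8113, 1.1226) = 0.8113 bits
Since 0.0000 ≤ 0.8113, the bound is satisfied ✓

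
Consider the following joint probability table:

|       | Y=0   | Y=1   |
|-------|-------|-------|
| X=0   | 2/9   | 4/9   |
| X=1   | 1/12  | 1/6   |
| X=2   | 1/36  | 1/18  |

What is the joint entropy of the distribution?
H(X,Y) = -Σ P(X,Y) log₂ P(X,Y), summed over the non-zero cells:
H(X,Y) = -[(2/9)·log₂(2/9) + (4/9)·log₂(4/9) + (1/12)·log₂(1/12) + (1/6)·log₂(1/6) + (1/36)·log₂(1/36) + (1/18)·log₂(1/18)]
  = 0.4822 + 0.5200 + 0.2987 + 0.4308 + 0.1436 + 0.2317
  = 2.1070 bits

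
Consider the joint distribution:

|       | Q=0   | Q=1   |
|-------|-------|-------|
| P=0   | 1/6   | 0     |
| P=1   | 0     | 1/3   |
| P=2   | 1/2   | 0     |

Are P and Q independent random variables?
Marginal P(P) (row sums):
  P(P=0) = 1/6 + 0 = 1/6
  P(P=1) = 0 + 1/3 = 1/3
  P(P=2) = 1/2 + 0 = 1/2
Marginal P(Q) (column sums):
  P(Q=0) = 1/6 + 0 + 1/2 = 2/3
  P(Q=1) = 0 + 1/3 + 0 = 1/3

P and Q are independent iff P(P=i,Q=j) = P(P=i)·P(Q=j) for every cell.
  P(P=0)·P(Q=0) = 1/6 × 2/3 = 1/9, but P(P=0,Q=0) = 1/6 ✗

No, P and Q are not independent. Quantitatively, I(P;Q) > 0:

H(P) = -[(1/6)·log₂(1/6) + (1/3)·log₂(1/3) + (1/2)·log₂(1/2)]
  = 0.4308 + 0.5283 + 0.5000
  = 1.4591 bits
H(Q) = -[(2/3)·log₂(2/3) + (1/3)·log₂(1/3)]
  = 0.3900 + 0.5283
  = 0.9183 bits
H(P,Q) = -[(1/6)·log₂(1/6) + (1/3)·log₂(1/3) + (1/2)·log₂(1/2)]
  = 0.4308 + 0.5283 + 0.5000
  = 1.4591 bits
I(P;Q) = H(P) + H(Q) - H(P,Q) = 1.4591 + 0.9183 - 1.4591 = 0.9183 bits > 0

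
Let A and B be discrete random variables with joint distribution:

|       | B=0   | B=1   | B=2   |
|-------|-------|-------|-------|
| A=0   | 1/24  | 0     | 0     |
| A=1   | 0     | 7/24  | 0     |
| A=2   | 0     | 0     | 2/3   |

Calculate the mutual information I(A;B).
Marginal P(A) (row sums):
  P(A=0) = 1/24 + 0 + 0 = 1/24
  P(A=1) = 0 + 7/24 + 0 = 7/24
  P(A=2) = 0 + 0 + 2/3 = 2/3
Marginal P(B) (column sums):
  P(B=0) = 1/24 + 0 + 0 = 1/24
  P(B=1) = 0 + 7/24 + 0 = 7/24
  P(B=2) = 0 + 0 + 2/3 = 2/3

H(A) = -[(1/24)·log₂(1/24) + (7/24)·log₂(7/24) + (2/3)·log₂(2/3)]
  = 0.1910 + 0.5185 + 0.3900
  = 1.0995 bits
H(B) = -[(1/24)·log₂(1/24) + (7/24)·log₂(7/24) + (2/3)·log₂(2/3)]
  = 0.1910 + 0.5185 + 0.3900
  = 1.0995 bits
H(A,B) = -[(1/24)·log₂(1/24) + (7/24)·log₂(7/24) + (2/3)·log₂(2/3)]
  = 0.1910 + 0.5185 + 0.3900
  = 1.0995 bits

I(A;B) = H(A) + H(B) - H(A,B)
  = 1.0995 + 1.0995 - 1.0995
  = 1.0995 bits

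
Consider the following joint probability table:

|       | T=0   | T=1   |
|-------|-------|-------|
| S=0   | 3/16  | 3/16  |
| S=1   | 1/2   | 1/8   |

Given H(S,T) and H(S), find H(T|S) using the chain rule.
From the chain rule: H(S,T) = H(S) + H(T|S)
Therefore: H(T|S) = H(S,T) - H(S)

H(S,T) = -[(3/16)·log₂(3/16) + (3/16)·log₂(3/16) + (1/2)·log₂(1/2) + (1/8)·log₂(1/8)]
  = 0.4528 + 0.4528 + 0.5000 + 0.3750
  = 1.7806 bits
Marginal P(S) (row sums):
  P(S=0) = 3/16 + 3/16 = 3/8
  P(S=1) = 1/2 + 1/8 = 5/8
H(S) = -[(3/8)·log₂(3/8) + (5/8)·log₂(5/8)]
  = 0.5306 + 0.4238
  = 0.9544 bits

H(T|S) = 1.7806 - 0.9544 = 0.8262 bits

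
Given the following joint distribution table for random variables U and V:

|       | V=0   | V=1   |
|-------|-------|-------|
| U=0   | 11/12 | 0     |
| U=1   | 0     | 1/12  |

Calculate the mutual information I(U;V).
Marginal P(U) (row sums):
  P(U=0) = 11/12 + 0 = 11/12
  P(U=1) = 0 + 1/12 = 1/12
Marginal P(V) (column sums):
  P(V=0) = 11/12 + 0 = 11/12
  P(V=1) = 0 + 1/12 = 1/12

H(U) = -[(11/12)·log₂(11/12) + (1/12)·log₂(1/12)]
  = 0.1151 + 0.2987
  = 0.4138 bits
H(V) = -[(11/12)·log₂(11/12) + (1/12)·log₂(1/12)]
  = 0.1151 + 0.2987
  = 0.4138 bits
H(U,V) = -[(11/12)·log₂(11/12) + (1/12)·log₂(1/12)]
  = 0.1151 + 0.2987
  = 0.4138 bits

I(U;V) = H(U) + H(V) - H(U,V)
  = 0.4138 + 0.4138 - 0.4138
  = 0.4138 bits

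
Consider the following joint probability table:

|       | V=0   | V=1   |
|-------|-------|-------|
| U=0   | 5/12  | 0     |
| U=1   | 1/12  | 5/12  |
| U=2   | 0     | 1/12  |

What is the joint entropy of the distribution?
H(U,V) = -Σ P(U,V) log₂ P(U,V), summed over the non-zero cells:
H(U,V) = -[(5/12)·log₂(5/12) + (1/12)·log₂(1/12) + (5/12)·log₂(5/12) + (1/12)·log₂(1/12)]
  = 0.5263 + 0.2987 + 0.5263 + 0.2987
  = 1.6500 bits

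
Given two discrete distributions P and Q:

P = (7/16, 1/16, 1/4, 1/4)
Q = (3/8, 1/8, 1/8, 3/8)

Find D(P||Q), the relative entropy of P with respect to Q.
D(P||Q) = Σ P(i) log₂(P(i)/Q(i))
  i=0: (7/16) × log₂((7/16)/(3/8)) = (7/16) × log₂(7/6) = 0.0973
  i=1: (1/16) × log₂((1/16)/(1/8)) = (1/16) × log₂(1/2) = -0.0625
  i=2: (1/4) × log₂((1/4)/(1/8)) = (1/4) × log₂(2) = 0.2500
  i=3: (1/4) × log₂((1/4)/(3/8)) = (1/4) × log₂(2/3) = -0.1462
D(P||Q) = 0.0973 - 0.0625 + 0.2500 - 0.1462
  = 0.1386 bits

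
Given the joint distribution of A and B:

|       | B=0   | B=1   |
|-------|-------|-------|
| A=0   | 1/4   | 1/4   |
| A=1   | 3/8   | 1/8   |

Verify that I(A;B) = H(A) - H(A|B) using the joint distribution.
Left side, from I(A;B) = H(A) + H(B) - H(A,B):
Marginal P(A) (row sums):
  P(A=0) = 1/4 + 1/4 = 1/2
  P(A=1) = 3/8 + 1/8 = 1/2
Marginal P(B) (column sums):
  P(B=0) = 1/4 + 3/8 = 5/8
  P(B=1) = 1/4 + 1/8 = 3/8

H(A) = -[(1/2)·log₂(1/2) + (1/2)·log₂(1/2)]
  = 0.5000 + 0.5000
  = 1.0000 bits
H(B) = -[(5/8)·log₂(5/8) + (3/8)·log₂(3/8)]
  = 0.4238 + 0.5306
  = 0.9544 bits
H(A,B) = -[(1/4)·log₂(1/4) + (1/4)·log₂(1/4) + (3/8)·log₂(3/8) + (1/8)·log₂(1/8)]
  = 0.5000 + 0.5000 + 0.5306 + 0.3750
  = 1.9056 bits

I(A;B) = H(A) + H(B) - H(A,B)
  = 1.0000 + 0.9544 - 1.9056
  = 0.0488 bits

Right side, with H(A|B) computed directly from the conditional probabilities:
H(A|B) = -Σ P(A,B)·log₂ P(A|B), where P(A|B) = P(A,B) / P(B)
  (A=0,B=0): P(A|B) = (1/4)/(5/8) = 2/5;  -(1/4)·log₂(2/5) = 0.3305
  (A=0,B=1): P(A|B) = (1/4)/(3/8) = 2/3;  -(1/4)·log₂(2/3) = 0.1462
  (A=1,B=0): P(A|B) = (3/8)/(5/8) = 3/5;  -(3/8)·log₂(3/5) = 0.2764
  (A=1,B=1): P(A|B) = (1/8)/(3/8) = 1/3;  -(1/8)·log₂(1/3) = 0.1981
H(A|B) = 0.3305 + 0.1462 + 0.2764 + 0.1981
  = 0.9512 bits
H(A) - H(A|B) = 1.0000 - 0.9512 = 0.0488 bits

Both sides equal 0.0488 bits, so I(A;B) = H(A) - H(A|B) ✓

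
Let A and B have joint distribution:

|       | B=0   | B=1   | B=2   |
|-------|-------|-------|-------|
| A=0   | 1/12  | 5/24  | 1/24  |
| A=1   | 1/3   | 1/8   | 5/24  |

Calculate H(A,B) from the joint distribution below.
H(A,B) = -Σ P(A,B) log₂ P(A,B), summed over the non-zero cells:
H(A,B) = -[(1/12)·log₂(1/12) + (5/24)·log₂(5/24) + (1/24)·log₂(1/24) + (1/3)·log₂(1/3) + (1/8)·log₂(1/8) + (5/24)·log₂(5/24)]
  = 0.2987 + 0.4715 + 0.1910 + 0.5283 + 0.3750 + 0.4715
  = 2.3360 bits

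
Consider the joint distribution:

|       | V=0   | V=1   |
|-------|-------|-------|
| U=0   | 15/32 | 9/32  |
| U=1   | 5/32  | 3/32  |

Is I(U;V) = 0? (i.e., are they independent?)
Marginal P(U) (row sums):
  P(U=0) = 15/32 + 9/32 = 3/4
  P(U=1) = 5/32 + 3/32 = 1/4
Marginal P(V) (column sums):
  P(V=0) = 15/32 + 5/32 = 5/8
  P(V=1) = 9/32 + 3/32 = 3/8

U and V are independent iff P(U=i,V=j) = P(U=i)·P(V=j) for every cell.
  P(U=0)·P(V=0) = 3/4 × 5/8 = 15/32 = P(U=0,V=0) ✓
  P(U=0)·P(V=1) = 3/4 × 3/8 = 9/32 = P(U=0,V=1) ✓
  P(U=1)·P(V=0) = 1/4 × 5/8 = 5/32 = P(U=1,V=0) ✓
  P(U=1)·P(V=1) = 1/4 × 3/8 = 3/32 = P(U=1,V=1) ✓

Yes, U and V are independent: every cell factors, so I(U;V) = 0 bits.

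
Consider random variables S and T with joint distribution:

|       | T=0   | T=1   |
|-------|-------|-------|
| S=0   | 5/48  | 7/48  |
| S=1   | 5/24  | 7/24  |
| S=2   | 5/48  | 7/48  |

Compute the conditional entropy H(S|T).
Marginal P(T) (column sums):
  P(T=0) = 5/48 + 5/24 + 5/48 = 5/12
  P(T=1) = 7/48 + 7/24 + 7/48 = 7/12

H(S|T) = -Σ P(S,T)·log₂ P(S|T), where P(S|T) = P(S,T) / P(T)
  (S=0,T=0): P(S|T) = (5/48)/(5/12) = 1/4;  -(5/48)·log₂(1/4) = 0.2083
  (S=0,T=1): P(S|T) = (7/48)/(7/12) = 1/4;  -(7/48)·log₂(1/4) = 0.2917
  (S=1,T=0): P(S|T) = (5/24)/(5/12) = 1/2;  -(5/24)·log₂(1/2) = 0.2083
  (S=1,T=1): P(S|T) = (7/24)/(7/12) = 1/2;  -(7/24)·log₂(1/2) = 0.2917
  (S=2,T=0): P(S|T) = (5/48)/(5/12) = 1/4;  -(5/48)·log₂(1/4) = 0.2083
  (S=2,T=1): P(S|T) = (7/48)/(7/12) = 1/4;  -(7/48)·log₂(1/4) = 0.2917
H(S|T) = 0.2083 + 0.2917 + 0.2083 + 0.2917 + 0.2083 + 0.2917
  = 1.5000 bits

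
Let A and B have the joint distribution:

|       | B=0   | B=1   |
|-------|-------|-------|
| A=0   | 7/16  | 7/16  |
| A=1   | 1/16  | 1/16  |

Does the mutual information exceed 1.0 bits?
Marginal P(A) (row sums):
  P(A=0) = 7/16 + 7/16 = 7/8
  P(A=1) = 1/16 + 1/16 = 1/8
Marginal P(B) (column sums):
  P(B=0) = 7/16 + 1/16 = 1/2
  P(B=1) = 7/16 + 1/16 = 1/2

H(A) = -[(7/8)·log₂(7/8) + (1/8)·log₂(1/8)]
  = 0.1686 + 0.3750
  = 0.5436 bits
H(B) = -[(1/2)·log₂(1/2) + (1/2)·log₂(1/2)]
  = 0.5000 + 0.5000
  = 1.0000 bits
H(A,B) = -[(7/16)·log₂(7/16) + (7/16)·log₂(7/16) + (1/16)·log₂(1/16) + (1/16)·log₂(1/16)]
  = 0.5218 + 0.5218 + 0.2500 + 0.2500
  = 1.5436 bits

I(A;B) = H(A) + H(B) - H(A,B)
  = 0.5436 + 1.0000 - 1.5436
  = 0.0000 bits

No. I(A;B) = 0.0000 bits, which is ≤ 1.0 bits.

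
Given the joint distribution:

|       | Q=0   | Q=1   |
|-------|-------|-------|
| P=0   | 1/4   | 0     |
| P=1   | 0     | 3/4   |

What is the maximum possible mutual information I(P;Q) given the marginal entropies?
The upper bound on mutual information is I(P;Q) ≤ min(H(P), H(Q)).

Marginal P(P) (row sums):
  P(P=0) = 1/4 + 0 = 1/4
  P(P=1) = 0 + 3/4 = 3/4
Marginal P(Q) (column sums):
  P(Q=0) = 1/4 + 0 = 1/4
  P(Q=1) = 0 + 3/4 = 3/4

H(P) = -[(1/4)·log₂(1/4) + (3/4)·log₂(3/4)]
  = 0.5000 + 0.3113
  = 0.8113 bits
H(Q) = -[(1/4)·log₂(1/4) + (3/4)·log₂(3/4)]
  = 0.5000 + 0.3113
  = 0.8113 bits

Maximum possible I(P;Q) = min(0.8113, 0.8113) = 0.8113 bits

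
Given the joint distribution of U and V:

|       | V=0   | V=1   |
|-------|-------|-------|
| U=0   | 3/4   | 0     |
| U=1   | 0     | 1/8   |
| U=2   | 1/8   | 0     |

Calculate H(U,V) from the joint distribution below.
H(U,V) = -Σ P(U,V) log₂ P(U,V), summed over the non-zero cells:
H(U,V) = -[(3/4)·log₂(3/4) + (1/8)·log₂(1/8) + (1/8)·log₂(1/8)]
  = 0.3113 + 0.3750 + 0.3750
  = 1.0613 bits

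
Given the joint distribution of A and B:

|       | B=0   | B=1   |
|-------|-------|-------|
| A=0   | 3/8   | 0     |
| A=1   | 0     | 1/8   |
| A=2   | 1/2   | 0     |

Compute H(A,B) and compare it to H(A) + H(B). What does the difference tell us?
Marginal P(A) (row sums):
  P(A=0) = 3/8 + 0 = 3/8
  P(A=1) = 0 + 1/8 = 1/8
  P(A=2) = 1/2 + 0 = 1/2
Marginal P(B) (column sums):
  P(B=0) = 3/8 + 0 + 1/2 = 7/8
  P(B=1) = 0 + 1/8 + 0 = 1/8

H(A,B) = -[(3/8)·log₂(3/8) + (1/8)·log₂(1/8) + (1/2)·log₂(1/2)]
  = 0.5306 + 0.3750 + 0.5000
  = 1.4056 bits
H(A) = -[(3/8)·log₂(3/8) + (1/8)·log₂(1/8) + (1/2)·log₂(1/2)]
  = 0.5306 + 0.3750 + 0.5000
  = 1.4056 bits
H(B) = -[(7/8)·log₂(7/8) + (1/8)·log₂(1/8)]
  = 0.1686 + 0.3750
  = 0.5436 bits

H(A) + H(B) = 1.4056 + 0.5436 = 1.9492 bits
Difference: H(A) + H(B) - H(A,B) = 1.9492 - 1.4056 = 0.5436 bits = I(A;B)

The difference is the mutual information; it is positive here, so A and B are dependent (knowing one reduces uncertainty about the other by 0.5436 bits).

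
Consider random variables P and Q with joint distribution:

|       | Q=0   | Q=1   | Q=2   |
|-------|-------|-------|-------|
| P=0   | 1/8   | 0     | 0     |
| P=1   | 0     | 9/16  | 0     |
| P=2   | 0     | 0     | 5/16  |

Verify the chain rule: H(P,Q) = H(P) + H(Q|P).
Left side:
H(P,Q) = -[(1/8)·log₂(1/8) + (9/16)·log₂(9/16) + (5/16)·log₂(5/16)]
  = 0.3750 + 0.4669 + 0.5244
  = 1.3663 bits

Right side:
Marginal P(P) (row sums):
  P(P=0) = 1/8 + 0 + 0 = 1/8
  P(P=1) = 0 + 9/16 + 0 = 9/16
  P(P=2) = 0 + 0 + 5/16 = 5/16
H(P) = -[(1/8)·log₂(1/8) + (9/16)·log₂(9/16) + (5/16)·log₂(5/16)]
  = 0.3750 + 0.4669 + 0.5244
  = 1.3663 bits
H(Q|P) = -Σ P(P,Q)·log₂ P(Q|P), where P(Q|P) = P(P,Q) / P(P)
  (cells with P(P,Q) = 0 contribute 0)
  (P=0,Q=0): P(Q|P) = (1/8)/(1/8) = 1;  -(1/8)·log₂(1) = 0.0000
  (P=1,Q=1): P(Q|P) = (9/16)/(9/16) = 1;  -(9/16)·log₂(1) = 0.0000
  (P=2,Q=2): P(Q|P) = (5/16)/(5/16) = 1;  -(5/16)·log₂(1) = 0.0000
H(Q|P) = 0.0000 + 0.0000 + 0.0000
  = 0.0000 bits
H(P) + H(Q|P) = 1.3663 + 0.0000 = 1.3663 bits

Both sides equal 1.3663 bits, so the chain rule holds ✓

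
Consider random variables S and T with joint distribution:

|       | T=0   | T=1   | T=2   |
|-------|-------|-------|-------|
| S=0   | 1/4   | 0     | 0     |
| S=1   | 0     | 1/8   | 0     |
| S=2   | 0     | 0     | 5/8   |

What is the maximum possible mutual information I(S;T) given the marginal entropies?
The upper bound on mutual information is I(S;T) ≤ min(H(S), H(T)).

Marginal P(S) (row sums):
  P(S=0) = 1/4 + 0 + 0 = 1/4
  P(S=1) = 0 + 1/8 + 0 = 1/8
  P(S=2) = 0 + 0 + 5/8 = 5/8
Marginal P(T) (column sums):
  P(T=0) = 1/4 + 0 + 0 = 1/4
  P(T=1) = 0 + 1/8 + 0 = 1/8
  P(T=2) = 0 + 0 + 5/8 = 5/8

H(S) = -[(1/4)·log₂(1/4) + (1/8)·log₂(1/8) + (5/8)·log₂(5/8)]
  = 0.5000 + 0.3750 + 0.4238
  = 1.2988 bits
H(T) = -[(1/4)·log₂(1/4) + (1/8)·log₂(1/8) + (5/8)·log₂(5/8)]
  = 0.5000 + 0.3750 + 0.4238
  = 1.2988 bits

Maximum possible I(S;T) = min(1.2988, 1.2988) = 1.2988 bits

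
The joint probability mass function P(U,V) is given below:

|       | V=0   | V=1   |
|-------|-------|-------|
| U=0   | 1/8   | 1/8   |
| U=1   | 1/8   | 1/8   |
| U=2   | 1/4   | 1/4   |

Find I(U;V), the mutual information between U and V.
Marginal P(U) (row sums):
  P(U=0) = 1/8 + 1/8 = 1/4
  P(U=1) = 1/8 + 1/8 = 1/4
  P(U=2) = 1/4 + 1/4 = 1/2
Marginal P(V) (column sums):
  P(V=0) = 1/8 + 1/8 + 1/4 = 1/2
  P(V=1) = 1/8 + 1/8 + 1/4 = 1/2

H(U) = -[(1/4)·log₂(1/4) + (1/4)·log₂(1/4) + (1/2)·log₂(1/2)]
  = 0.5000 + 0.5000 + 0.5000
  = 1.5000 bits
H(V) = -[(1/2)·log₂(1/2) + (1/2)·log₂(1/2)]
  = 0.5000 + 0.5000
  = 1.0000 bits
H(U,V) = -[(1/8)·log₂(1/8) + (1/8)·log₂(1/8) + (1/8)·log₂(1/8) + (1/8)·log₂(1/8) + (1/4)·log₂(1/4) + (1/4)·log₂(1/4)]
  = 0.3750 + 0.3750 + 0.3750 + 0.3750 + 0.5000 + 0.5000
  = 2.5000 bits

I(U;V) = H(U) + H(V) - H(U,V)
  = 1.5000 + 1.0000 - 2.5000
  = 0.0000 bits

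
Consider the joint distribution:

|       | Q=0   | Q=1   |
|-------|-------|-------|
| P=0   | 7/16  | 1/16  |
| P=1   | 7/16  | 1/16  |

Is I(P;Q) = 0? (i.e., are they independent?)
Marginal P(P) (row sums):
  P(P=0) = 7/16 + 1/16 = 1/2
  P(P=1) = 7/16 + 1/16 = 1/2
Marginal P(Q) (column sums):
  P(Q=0) = 7/16 + 7/16 = 7/8
  P(Q=1) = 1/16 + 1/16 = 1/8

P and Q are independent iff P(P=i,Q=j) = P(P=i)·P(Q=j) for every cell.
  P(P=0)·P(Q=0) = 1/2 × 7/8 = 7/16 = P(P=0,Q=0) ✓
  P(P=0)·P(Q=1) = 1/2 × 1/8 = 1/16 = P(P=0,Q=1) ✓
  P(P=1)·P(Q=0) = 1/2 × 7/8 = 7/16 = P(P=1,Q=0) ✓
  P(P=1)·P(Q=1) = 1/2 × 1/8 = 1/16 = P(P=1,Q=1) ✓

Yes, P and Q are independent: every cell factors, so I(P;Q) = 0 bits.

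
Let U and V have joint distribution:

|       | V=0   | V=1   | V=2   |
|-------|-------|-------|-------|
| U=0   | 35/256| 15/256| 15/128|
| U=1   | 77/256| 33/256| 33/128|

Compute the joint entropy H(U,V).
H(U,V) = -Σ P(U,V) log₂ P(U,V), summed over the non-zero cells:
H(U,V) = -[(35/256)·log₂(35/256) + (15/256)·log₂(15/256) + (15/128)·log₂(15/128) + (77/256)·log₂(77/256) + (33/256)·log₂(33/256) + (33/128)·log₂(33/128)]
  = 0.3925 + 0.2398 + 0.3625 + 0.5213 + 0.3810 + 0.5042
  = 2.4013 bits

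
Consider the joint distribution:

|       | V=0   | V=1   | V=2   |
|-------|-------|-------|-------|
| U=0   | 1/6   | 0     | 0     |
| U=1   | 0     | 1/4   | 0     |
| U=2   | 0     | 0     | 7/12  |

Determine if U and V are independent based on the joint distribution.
Marginal P(U) (row sums):
  P(U=0) = 1/6 + 0 + 0 = 1/6
  P(U=1) = 0 + 1/4 + 0 = 1/4
  P(U=2) = 0 + 0 + 7/12 = 7/12
Marginal P(V) (column sums):
  P(V=0) = 1/6 + 0 + 0 = 1/6
  P(V=1) = 0 + 1/4 + 0 = 1/4
  P(V=2) = 0 + 0 + 7/12 = 7/12

U and V are independent iff P(U=i,V=j) = P(U=i)·P(V=j) for every cell.
  P(U=0)·P(V=0) = 1/6 × 1/6 = 1/36, but P(U=0,V=0) = 1/6 ✗

No, U and V are not independent. Quantitatively, I(U;V) > 0:

H(U) = -[(1/6)·log₂(1/6) + (1/4)·log₂(1/4) + (7/12)·log₂(7/12)]
  = 0.4308 + 0.5000 + 0.4536
  = 1.3844 bits
H(V) = -[(1/6)·log₂(1/6) + (1/4)·log₂(1/4) + (7/12)·log₂(7/12)]
  = 0.4308 + 0.5000 + 0.4536
  = 1.3844 bits
H(U,V) = -[(1/6)·log₂(1/6) + (1/4)·log₂(1/4) + (7/12)·log₂(7/12)]
  = 0.4308 + 0.5000 + 0.4536
  = 1.3844 bits
I(U;V) = H(U) + H(V) - H(U,V) = 1.3844 + 1.3844 - 1.3844 = 1.3844 bits > 0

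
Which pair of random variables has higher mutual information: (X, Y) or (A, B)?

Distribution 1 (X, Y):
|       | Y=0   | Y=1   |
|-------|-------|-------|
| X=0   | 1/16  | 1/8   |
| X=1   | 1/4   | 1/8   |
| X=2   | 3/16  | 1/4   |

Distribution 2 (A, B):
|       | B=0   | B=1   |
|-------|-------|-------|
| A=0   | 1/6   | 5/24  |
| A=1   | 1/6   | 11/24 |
Distribution 1 (X, Y):
Marginal P(X) (row sums):
  P(X=0) = 1/16 + 1/8 = 3/16
  P(X=1) = 1/4 + 1/8 = 3/8
  P(X=2) = 3/16 + 1/4 = 7/16
Marginal P(Y) (column sums):
  P(Y=0) = 1/16 + 1/4 + 3/16 = 1/2
  P(Y=1) = 1/8 + 1/8 + 1/4 = 1/2

H(X) = -[(3/16)·log₂(3/16) + (3/8)·log₂(3/8) + (7/16)·log₂(7/16)]
  = 0.4528 + 0.5306 + 0.5218
  = 1.5052 bits
H(Y) = -[(1/2)·log₂(1/2) + (1/2)·log₂(1/2)]
  = 0.5000 + 0.5000
  = 1.0000 bits
H(X,Y) = -[(1/16)·log₂(1/16) + (1/8)·log₂(1/8) + (1/4)·log₂(1/4) + (1/8)·log₂(1/8) + (3/16)·log₂(3/16) + (1/4)·log₂(1/4)]
  = 0.2500 + 0.3750 + 0.5000 + 0.3750 + 0.4528 + 0.5000
  = 2.4528 bits

I(X;Y) = H(X) + H(Y) - H(X,Y)
  = 1.5052 + 1.0000 - 2.4528
  = 0.0524 bits

Distribution 2 (A, B):
Marginal P(A) (row sums):
  P(A=0) = 1/6 + 5/24 = 3/8
  P(A=1) = 1/6 + 11/24 = 5/8
Marginal P(B) (column sums):
  P(B=0) = 1/6 + 1/6 = 1/3
  P(B=1) = 5/24 + 11/24 = 2/3

H(A) = -[(3/8)·log₂(3/8) + (5/8)·log₂(5/8)]
  = 0.5306 + 0.4238
  = 0.9544 bits
H(B) = -[(1/3)·log₂(1/3) + (2/3)·log₂(2/3)]
  = 0.5283 + 0.3900
  = 0.9183 bits
H(A,B) = -[(1/6)·log₂(1/6) + (5/24)·log₂(5/24) + (1/6)·log₂(1/6) + (11/24)·log₂(11/24)]
  = 0.4308 + 0.4715 + 0.4308 + 0.5159
  = 1.8490 bits

I(A;B) = H(A) + H(B) - H(A,B)
  = 0.9544 + 0.9183 - 1.8490
  = 0.0237 bits

I(X;Y) = 0.0524 bits > I(A;B) = 0.0237 bits, so (X, Y) has the higher mutual information (stronger dependence).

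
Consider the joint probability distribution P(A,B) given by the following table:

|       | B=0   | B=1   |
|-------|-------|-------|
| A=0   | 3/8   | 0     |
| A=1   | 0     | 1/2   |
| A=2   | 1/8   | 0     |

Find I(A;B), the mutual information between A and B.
Marginal P(A) (row sums):
  P(A=0) = 3/8 + 0 = 3/8
  P(A=1) = 0 + 1/2 = 1/2
  P(A=2) = 1/8 + 0 = 1/8
Marginal P(B) (column sums):
  P(B=0) = 3/8 + 0 + 1/8 = 1/2
  P(B=1) = 0 + 1/2 + 0 = 1/2

H(A) = -[(3/8)·log₂(3/8) + (1/2)·log₂(1/2) + (1/8)·log₂(1/8)]
  = 0.5306 + 0.5000 + 0.3750
  = 1.4056 bits
H(B) = -[(1/2)·log₂(1/2) + (1/2)·log₂(1/2)]
  = 0.5000 + 0.5000
  = 1.0000 bits
H(A,B) = -[(3/8)·log₂(3/8) + (1/2)·log₂(1/2) + (1/8)·log₂(1/8)]
  = 0.5306 + 0.5000 + 0.3750
  = 1.4056 bits

I(A;B) = H(A) + H(B) - H(A,B)
  = 1.4056 + 1.0000 - 1.4056
  = 1.0000 bits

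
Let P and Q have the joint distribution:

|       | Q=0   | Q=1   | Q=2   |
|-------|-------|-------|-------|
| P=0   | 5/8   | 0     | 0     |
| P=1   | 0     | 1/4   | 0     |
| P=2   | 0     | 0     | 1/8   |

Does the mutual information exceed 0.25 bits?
Marginal P(P) (row sums):
  P(P=0) = 5/8 + 0 + 0 = 5/8
  P(P=1) = 0 + 1/4 + 0 = 1/4
  P(P=2) = 0 + 0 + 1/8 = 1/8
Marginal P(Q) (column sums):
  P(Q=0) = 5/8 + 0 + 0 = 5/8
  P(Q=1) = 0 + 1/4 + 0 = 1/4
  P(Q=2) = 0 + 0 + 1/8 = 1/8

H(P) = -[(5/8)·log₂(5/8) + (1/4)·log₂(1/4) + (1/8)·log₂(1/8)]
  = 0.4238 + 0.5000 + 0.3750
  = 1.2988 bits
H(Q) = -[(5/8)·log₂(5/8) + (1/4)·log₂(1/4) + (1/8)·log₂(1/8)]
  = 0.4238 + 0.5000 + 0.3750
  = 1.2988 bits
H(P,Q) = -[(5/8)·log₂(5/8) + (1/4)·log₂(1/4) + (1/8)·log₂(1/8)]
  = 0.4238 + 0.5000 + 0.3750
  = 1.2988 bits

I(P;Q) = H(P) + H(Q) - H(P,Q)
  = 1.2988 + 1.2988 - 1.2988
  = 1.2988 bits

Yes. I(P;Q) = 1.2988 bits, which is > 0.25 bits.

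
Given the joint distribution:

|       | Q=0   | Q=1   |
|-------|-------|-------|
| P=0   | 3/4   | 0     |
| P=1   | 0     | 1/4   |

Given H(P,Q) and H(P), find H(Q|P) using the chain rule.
From the chain rule: H(P,Q) = H(P) + H(Q|P)
Therefore: H(Q|P) = H(P,Q) - H(P)

H(P,Q) = -[(3/4)·log₂(3/4) + (1/4)·log₂(1/4)]
  = 0.3113 + 0.5000
  = 0.8113 bits
Marginal P(P) (row sums):
  P(P=0) = 3/4 + 0 = 3/4
  P(P=1) = 0 + 1/4 = 1/4
H(P) = -[(3/4)·log₂(3/4) + (1/4)·log₂(1/4)]
  = 0.3113 + 0.5000
  = 0.8113 bits

H(Q|P) = 0.8113 - 0.8113 = 0.0000 bits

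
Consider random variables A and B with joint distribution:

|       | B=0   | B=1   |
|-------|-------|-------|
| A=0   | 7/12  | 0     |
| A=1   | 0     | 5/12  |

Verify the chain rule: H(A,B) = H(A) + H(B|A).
Left side:
H(A,B) = -[(7/12)·log₂(7/12) + (5/12)·log₂(5/12)]
  = 0.4536 + 0.5263
  = 0.9799 bits

Right side:
Marginal P(A) (row sums):
  P(A=0) = 7/12 + 0 = 7/12
  P(A=1) = 0 + 5/12 = 5/12
H(A) = -[(7/12)·log₂(7/12) + (5/12)·log₂(5/12)]
  = 0.4536 + 0.5263
  = 0.9799 bits
H(B|A) = -Σ P(A,B)·log₂ P(B|A), where P(B|A) = P(A,B) / P(A)
  (cells with P(A,B) = 0 contribute 0)
  (A=0,B=0): P(B|A) = (7/12)/(7/12) = 1;  -(7/12)·log₂(1) = 0.0000
  (A=1,B=1): P(B|A) = (5/12)/(5/12) = 1;  -(5/12)·log₂(1) = 0.0000
H(B|A) = 0.0000 + 0.0000
  = 0.0000 bits
H(A) + H(B|A) = 0.9799 + 0.0000 = 0.9799 bits

Both sides equal 0.9799 bits, so the chain rule holds ✓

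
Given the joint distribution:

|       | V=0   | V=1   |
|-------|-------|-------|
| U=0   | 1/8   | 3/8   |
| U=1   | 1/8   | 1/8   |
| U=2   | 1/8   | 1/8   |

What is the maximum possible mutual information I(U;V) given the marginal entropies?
The upper bound on mutual information is I(U;V) ≤ min(H(U), H(V)).

Marginal P(U) (row sums):
  P(U=0) = 1/8 + 3/8 = 1/2
  P(U=1) = 1/8 + 1/8 = 1/4
  P(U=2) = 1/8 + 1/8 = 1/4
Marginal P(V) (column sums):
  P(V=0) = 1/8 + 1/8 + 1/8 = 3/8
  P(V=1) = 3/8 + 1/8 + 1/8 = 5/8

H(U) = -[(1/2)·log₂(1/2) + (1/4)·log₂(1/4) + (1/4)·log₂(1/4)]
  = 0.5000 + 0.5000 + 0.5000
  = 1.5000 bits
H(V) = -[(3/8)·log₂(3/8) + (5/8)·log₂(5/8)]
  = 0.5306 + 0.4238
  = 0.9544 bits

Maximum possible I(U;V) = min(1.5000, 0.9544) = 0.9544 bits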